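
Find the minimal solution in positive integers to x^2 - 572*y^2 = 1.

(x, y) = (287, 12)

First expand sqrt(572) as a continued fraction. With x_i = (sqrt(572) + m_i)/d_i and (m_0, d_0) = (0, 1): a_0 = floor(sqrt(572)) = 23, since 23^2 = 529 <= 572 < 576 = 24^2.
Iterate m_{i+1} = d_i*a_i - m_i, d_{i+1} = (572 - m_{i+1}^2)/d_i, a_{i+1} = floor((a_0 + m_{i+1})/d_{i+1}):
  m_1 = 1*23 - 0 = 23, d_1 = (572 - 23^2)/1 = 43/1 = 43, a_1 = floor((23 + 23)/43) = 1.
  m_2 = 43*1 - 23 = 20, d_2 = (572 - 20^2)/43 = 172/43 = 4, a_2 = floor((23 + 20)/4) = 10.
  m_3 = 4*10 - 20 = 20, d_3 = (572 - 20^2)/4 = 172/4 = 43, a_3 = floor((23 + 20)/43) = 1.
  m_4 = 43*1 - 20 = 23, d_4 = (572 - 23^2)/43 = 43/43 = 1, a_4 = floor((23 + 23)/1) = 46.
  m_5 = 1*46 - 23 = 23, d_5 = (572 - 23^2)/1 = 43/1 = 43: (m_5, d_5) = (m_1, d_1) = (23, 43), so from here the quotients repeat a_1, ..., a_4; the period length is 4.
So sqrt(572) = [23; (1, 10, 1, 46)] with period length k = 4.
k is even, so the fundamental solution of x^2 - 572y^2 = 1 is (p_{k-1}, q_{k-1}) = (p_3, q_3); compute convergents through index 3.
Convergents (p_i = a_i*p_{i-1} + p_{i-2}, q_i = a_i*q_{i-1} + q_{i-2} with p_{-2}=0, p_{-1}=1, q_{-2}=1, q_{-1}=0):
  i=0: a_0=23, p_0 = 23*1 + 0 = 23, q_0 = 23*0 + 1 = 1.
  i=1: a_1=1, p_1 = 1*23 + 1 = 24, q_1 = 1*1 + 0 = 1.
  i=2: a_2=10, p_2 = 10*24 + 23 = 263, q_2 = 10*1 + 1 = 11.
  i=3: a_3=1, p_3 = 1*263 + 24 = 287, q_3 = 1*11 + 1 = 12.
Check: 287^2 - 572*12^2 = 82369 - 82368 = 1, so (x, y) = (287, 12) solves the equation, and by the theorem it is the least positive solution.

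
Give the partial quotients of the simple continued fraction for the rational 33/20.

[1; 1, 1, 1, 6]

Run the Euclidean algorithm on 33 and 20; the successive quotients are the partial quotients a_0, a_1, ... (each step inverts the fractional part left over by the previous one):
  33 = 1*20 + 13, so a_0 = 1.
  20 = 1*13 + 7, so a_1 = 1.
  13 = 1*7 + 6, so a_2 = 1.
  7 = 1*6 + 1, so a_3 = 1.
  6 = 6*1 + 0, so a_4 = 6.
The remainder reaches 0 after 5 divisions, so the expansion has 5 partial quotients, read off in order.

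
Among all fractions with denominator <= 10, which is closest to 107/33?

13/4

Expand x = 107/33 as a continued fraction with the Euclidean algorithm:
  107 = 3*33 + 8, so a_0 = 3.
  33 = 4*8 + 1, so a_1 = 4.
  8 = 8*1 + 0, so a_2 = 8.
so x = [3; 4, 8].
Convergents (p_i = a_i*p_{i-1} + p_{i-2}, q_i = a_i*q_{i-1} + q_{i-2} with p_{-2}=0, p_{-1}=1, q_{-2}=1, q_{-1}=0), until the denominator exceeds 10:
  i=0: a_0=3, p_0 = 3*1 + 0 = 3, q_0 = 3*0 + 1 = 1.
  i=1: a_1=4, p_1 = 4*3 + 1 = 13, q_1 = 4*1 + 0 = 4.
  i=2: a_2=8, p_2 = 8*13 + 3 = 107, q_2 = 8*4 + 1 = 33.
q_2 = 33 > 10, so the last convergent with denominator <= 10 is p_1/q_1 = 13/4.
The closest fraction with denominator <= 10 is either p_1/q_1 or the intermediate fraction (k*p_1 + p_0)/(k*q_1 + q_0) with the largest k >= 1 whose denominator stays <= 10; these approach x as k grows, and every other convergent or intermediate fraction in range is farther away.
Largest k: floor((10 - q_0)/q_1) = floor((10 - 1)/4) = 2.
That gives (2*13 + 3)/(2*4 + 1) = 29/9.
Compare the errors: |x - 13/4| = |107*4 - 13*33|/(33*4) = 1/132, and |x - 29/9| = |107*9 - 29*33|/(33*9) = 6/297.
Cross-multiplying, 1*297 = 297 < 792 = 6*132, so 1/132 is smaller: the convergent 13/4 is closer to x than 29/9.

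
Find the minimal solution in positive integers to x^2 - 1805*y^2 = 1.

First expand sqrt(1805) as a continued fraction. With x_i = (sqrt(1805) + m_i)/d_i and (m_0, d_0) = (0, 1): a_0 = floor(sqrt(1805)) = 42, since 42^2 = 1764 <= 1805 < 1849 = 43^2.
Iterate m_{i+1} = d_i*a_i - m_i, d_{i+1} = (1805 - m_{i+1}^2)/d_i, a_{i+1} = floor((a_0 + m_{i+1})/d_{i+1}):
  m_1 = 1*42 - 0 = 42, d_1 = (1805 - 42^2)/1 = 41/1 = 41, a_1 = floor((42 + 42)/41) = 2.
  m_2 = 41*2 - 42 = 40, d_2 = (1805 - 40^2)/41 = 205/41 = 5, a_2 = floor((42 + 40)/5) = 16.
  m_3 = 5*16 - 40 = 40, d_3 = (1805 - 40^2)/5 = 205/5 = 41, a_3 = floor((42 + 40)/41) = 2.
  m_4 = 41*2 - 40 = 42, d_4 = (1805 - 42^2)/41 = 41/41 = 1, a_4 = floor((42 + 42)/1) = 84.
  m_5 = 1*84 - 42 = 42, d_5 = (1805 - 42^2)/1 = 41/1 = 41: (m_5, d_5) = (m_1, d_1) = (42, 41), so from here the quotients repeat a_1, ..., a_4; the period length is 4.
So sqrt(1805) = [42; (2, 16, 2, 84)] with period length k = 4.
k is even, so the fundamental solution of x^2 - 1805y^2 = 1 is (p_{k-1}, q_{k-1}) = (p_3, q_3); compute convergents through index 3.
Convergents (p_i = a_i*p_{i-1} + p_{i-2}, q_i = a_i*q_{i-1} + q_{i-2} with p_{-2}=0, p_{-1}=1, q_{-2}=1, q_{-1}=0):
  i=0: a_0=42, p_0 = 42*1 + 0 = 42, q_0 = 42*0 + 1 = 1.
  i=1: a_1=2, p_1 = 2*42 + 1 = 85, q_1 = 2*1 + 0 = 2.
  i=2: a_2=16, p_2 = 16*85 + 42 = 1402, q_2 = 16*2 + 1 = 33.
  i=3: a_3=2, p_3 = 2*1402 + 85 = 2889, q_3 = 2*33 + 2 = 68.
Check: 2889^2 - 1805*68^2 = 8346321 - 8346320 = 1, so (x, y) = (2889, 68) solves the equation, and by the theorem it is the least positive solution.

(x, y) = (2889, 68)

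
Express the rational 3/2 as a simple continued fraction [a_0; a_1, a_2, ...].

Run the Euclidean algorithm on 3 and 2; the successive quotients are the partial quotients a_0, a_1, ... (each step inverts the fractional part left over by the previous one):
  3 = 1*2 + 1, so a_0 = 1.
  2 = 2*1 + 0, so a_1 = 2.
The remainder reaches 0 after 2 divisions, so the expansion has 2 partial quotients, read off in order.

[1; 2]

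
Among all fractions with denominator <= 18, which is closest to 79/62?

Expand x = 79/62 as a continued fraction with the Euclidean algorithm:
  79 = 1*62 + 17, so a_0 = 1.
  62 = 3*17 + 11, so a_1 = 3.
  17 = 1*11 + 6, so a_2 = 1.
  11 = 1*6 + 5, so a_3 = 1.
  6 = 1*5 + 1, so a_4 = 1.
  5 = 5*1 + 0, so a_5 = 5.
so x = [1; 3, 1, 1, 1, 5].
Convergents (p_i = a_i*p_{i-1} + p_{i-2}, q_i = a_i*q_{i-1} + q_{i-2} with p_{-2}=0, p_{-1}=1, q_{-2}=1, q_{-1}=0), until the denominator exceeds 18:
  i=0: a_0=1, p_0 = 1*1 + 0 = 1, q_0 = 1*0 + 1 = 1.
  i=1: a_1=3, p_1 = 3*1 + 1 = 4, q_1 = 3*1 + 0 = 3.
  i=2: a_2=1, p_2 = 1*4 + 1 = 5, q_2 = 1*3 + 1 = 4.
  i=3: a_3=1, p_3 = 1*5 + 4 = 9, q_3 = 1*4 + 3 = 7.
  i=4: a_4=1, p_4 = 1*9 + 5 = 14, q_4 = 1*7 + 4 = 11.
  i=5: a_5=5, p_5 = 5*14 + 9 = 79, q_5 = 5*11 + 7 = 62.
q_5 = 62 > 18, so the last convergent with denominator <= 18 is p_4/q_4 = 14/11.
The closest fraction with denominator <= 18 is either p_4/q_4 or the intermediate fraction (k*p_4 + p_3)/(k*q_4 + q_3) with the largest k >= 1 whose denominator stays <= 18; these approach x as k grows, and every other convergent or intermediate fraction in range is farther away.
Largest k: floor((18 - q_3)/q_4) = floor((18 - 7)/11) = 1.
That gives (1*14 + 9)/(1*11 + 7) = 23/18.
Compare the errors: |x - 14/11| = |79*11 - 14*62|/(62*11) = 1/682, and |x - 23/18| = |79*18 - 23*62|/(62*18) = 4/1116.
Cross-multiplying, 1*1116 = 1116 < 2728 = 4*682, so 1/682 is smaller: the convergent 14/11 is closer to x than 23/18.

14/11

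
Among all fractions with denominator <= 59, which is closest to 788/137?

23/4

Expand x = 788/137 as a continued fraction with the Euclidean algorithm:
  788 = 5*137 + 103, so a_0 = 5.
  137 = 1*103 + 34, so a_1 = 1.
  103 = 3*34 + 1, so a_2 = 3.
  34 = 34*1 + 0, so a_3 = 34.
so x = [5; 1, 3, 34].
Convergents (p_i = a_i*p_{i-1} + p_{i-2}, q_i = a_i*q_{i-1} + q_{i-2} with p_{-2}=0, p_{-1}=1, q_{-2}=1, q_{-1}=0), until the denominator exceeds 59:
  i=0: a_0=5, p_0 = 5*1 + 0 = 5, q_0 = 5*0 + 1 = 1.
  i=1: a_1=1, p_1 = 1*5 + 1 = 6, q_1 = 1*1 + 0 = 1.
  i=2: a_2=3, p_2 = 3*6 + 5 = 23, q_2 = 3*1 + 1 = 4.
  i=3: a_3=34, p_3 = 34*23 + 6 = 788, q_3 = 34*4 + 1 = 137.
q_3 = 137 > 59, so the last convergent with denominator <= 59 is p_2/q_2 = 23/4.
The closest fraction with denominator <= 59 is either p_2/q_2 or the intermediate fraction (k*p_2 + p_1)/(k*q_2 + q_1) with the largest k >= 1 whose denominator stays <= 59; these approach x as k grows, and every other convergent or intermediate fraction in range is farther away.
Largest k: floor((59 - q_1)/q_2) = floor((59 - 1)/4) = 14.
That gives (14*23 + 6)/(14*4 + 1) = 328/57.
Compare the errors: |x - 23/4| = |788*4 - 23*137|/(137*4) = 1/548, and |x - 328/57| = |788*57 - 328*137|/(137*57) = 20/7809.
Cross-multiplying, 1*7809 = 7809 < 10960 = 20*548, so 1/548 is smaller: the convergent 23/4 is closer to x than 328/57.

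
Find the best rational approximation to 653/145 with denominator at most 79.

Expand x = 653/145 as a continued fraction with the Euclidean algorithm:
  653 = 4*145 + 73, so a_0 = 4.
  145 = 1*73 + 72, so a_1 = 1.
  73 = 1*72 + 1, so a_2 = 1.
  72 = 72*1 + 0, so a_3 = 72.
so x = [4; 1, 1, 72].
Convergents (p_i = a_i*p_{i-1} + p_{i-2}, q_i = a_i*q_{i-1} + q_{i-2} with p_{-2}=0, p_{-1}=1, q_{-2}=1, q_{-1}=0), until the denominator exceeds 79:
  i=0: a_0=4, p_0 = 4*1 + 0 = 4, q_0 = 4*0 + 1 = 1.
  i=1: a_1=1, p_1 = 1*4 + 1 = 5, q_1 = 1*1 + 0 = 1.
  i=2: a_2=1, p_2 = 1*5 + 4 = 9, q_2 = 1*1 + 1 = 2.
  i=3: a_3=72, p_3 = 72*9 + 5 = 653, q_3 = 72*2 + 1 = 145.
q_3 = 145 > 79, so the last convergent with denominator <= 79 is p_2/q_2 = 9/2.
The closest fraction with denominator <= 79 is either p_2/q_2 or the intermediate fraction (k*p_2 + p_1)/(k*q_2 + q_1) with the largest k >= 1 whose denominator stays <= 79; these approach x as k grows, and every other convergent or intermediate fraction in range is farther away.
Largest k: floor((79 - q_1)/q_2) = floor((79 - 1)/2) = 39.
That gives (39*9 + 5)/(39*2 + 1) = 356/79.
Compare the errors: |x - 9/2| = |653*2 - 9*145|/(145*2) = 1/290, and |x - 356/79| = |653*79 - 356*145|/(145*79) = 33/11455.
Cross-multiplying, 33*290 = 9570 < 11455 = 1*11455, so 33/11455 is smaller: the intermediate fraction 356/79 is closer to x than 9/2.

356/79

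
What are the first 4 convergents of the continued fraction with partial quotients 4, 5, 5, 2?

Using the convergent recurrence p_i = a_i*p_{i-1} + p_{i-2}, q_i = a_i*q_{i-1} + q_{i-2} with p_{-2}=0, p_{-1}=1, q_{-2}=1, q_{-1}=0:
  i=0: a_0=4, p_0 = 4*1 + 0 = 4, q_0 = 4*0 + 1 = 1.
  i=1: a_1=5, p_1 = 5*4 + 1 = 21, q_1 = 5*1 + 0 = 5.
  i=2: a_2=5, p_2 = 5*21 + 4 = 109, q_2 = 5*5 + 1 = 26.
  i=3: a_3=2, p_3 = 2*109 + 21 = 239, q_3 = 2*26 + 5 = 57.

4/1, 21/5, 109/26, 239/57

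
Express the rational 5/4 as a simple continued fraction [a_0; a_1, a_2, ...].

[1; 4]

Run the Euclidean algorithm on 5 and 4; the successive quotients are the partial quotients a_0, a_1, ... (each step inverts the fractional part left over by the previous one):
  5 = 1*4 + 1, so a_0 = 1.
  4 = 4*1 + 0, so a_1 = 4.
The remainder reaches 0 after 2 divisions, so the expansion has 2 partial quotients, read off in order.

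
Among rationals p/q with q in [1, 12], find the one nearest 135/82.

Expand x = 135/82 as a continued fraction with the Euclidean algorithm:
  135 = 1*82 + 53, so a_0 = 1.
  82 = 1*53 + 29, so a_1 = 1.
  53 = 1*29 + 24, so a_2 = 1.
  29 = 1*24 + 5, so a_3 = 1.
  24 = 4*5 + 4, so a_4 = 4.
  5 = 1*4 + 1, so a_5 = 1.
  4 = 4*1 + 0, so a_6 = 4.
so x = [1; 1, 1, 1, 4, 1, 4].
Convergents (p_i = a_i*p_{i-1} + p_{i-2}, q_i = a_i*q_{i-1} + q_{i-2} with p_{-2}=0, p_{-1}=1, q_{-2}=1, q_{-1}=0), until the denominator exceeds 12:
  i=0: a_0=1, p_0 = 1*1 + 0 = 1, q_0 = 1*0 + 1 = 1.
  i=1: a_1=1, p_1 = 1*1 + 1 = 2, q_1 = 1*1 + 0 = 1.
  i=2: a_2=1, p_2 = 1*2 + 1 = 3, q_2 = 1*1 + 1 = 2.
  i=3: a_3=1, p_3 = 1*3 + 2 = 5, q_3 = 1*2 + 1 = 3.
  i=4: a_4=4, p_4 = 4*5 + 3 = 23, q_4 = 4*3 + 2 = 14.
q_4 = 14 > 12, so the last convergent with denominator <= 12 is p_3/q_3 = 5/3.
The closest fraction with denominator <= 12 is either p_3/q_3 or the intermediate fraction (k*p_3 + p_2)/(k*q_3 + q_2) with the largest k >= 1 whose denominator stays <= 12; these approach x as k grows, and every other convergent or intermediate fraction in range is farther away.
Largest k: floor((12 - q_2)/q_3) = floor((12 - 2)/3) = 3.
That gives (3*5 + 3)/(3*3 + 2) = 18/11.
Compare the errors: |x - 5/3| = |135*3 - 5*82|/(82*3) = 5/246, and |x - 18/11| = |135*11 - 18*82|/(82*11) = 9/902.
Cross-multiplying, 9*246 = 2214 < 4510 = 5*902, so 9/902 is smaller: the intermediate fraction 18/11 is closer to x than 5/3.

18/11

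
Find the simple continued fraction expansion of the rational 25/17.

[1; 2, 8]

Run the Euclidean algorithm on 25 and 17; the successive quotients are the partial quotients a_0, a_1, ... (each step inverts the fractional part left over by the previous one):
  25 = 1*17 + 8, so a_0 = 1.
  17 = 2*8 + 1, so a_1 = 2.
  8 = 8*1 + 0, so a_2 = 8.
The remainder reaches 0 after 3 divisions, so the expansion has 3 partial quotients, read off in order.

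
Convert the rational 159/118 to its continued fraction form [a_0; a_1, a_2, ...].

Run the Euclidean algorithm on 159 and 118; the successive quotients are the partial quotients a_0, a_1, ... (each step inverts the fractional part left over by the previous one):
  159 = 1*118 + 41, so a_0 = 1.
  118 = 2*41 + 36, so a_1 = 2.
  41 = 1*36 + 5, so a_2 = 1.
  36 = 7*5 + 1, so a_3 = 7.
  5 = 5*1 + 0, so a_4 = 5.
The remainder reaches 0 after 5 divisions, so the expansion has 5 partial quotients, read off in order.

[1; 2, 1, 7, 5]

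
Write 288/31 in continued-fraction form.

Run the Euclidean algorithm on 288 and 31; the successive quotients are the partial quotients a_0, a_1, ... (each step inverts the fractional part left over by the previous one):
  288 = 9*31 + 9, so a_0 = 9.
  31 = 3*9 + 4, so a_1 = 3.
  9 = 2*4 + 1, so a_2 = 2.
  4 = 4*1 + 0, so a_3 = 4.
The remainder reaches 0 after 4 divisions, so the expansion has 4 partial quotients, read off in order.

[9; 3, 2, 4]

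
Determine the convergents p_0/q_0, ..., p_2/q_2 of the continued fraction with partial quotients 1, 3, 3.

Using the convergent recurrence p_i = a_i*p_{i-1} + p_{i-2}, q_i = a_i*q_{i-1} + q_{i-2} with p_{-2}=0, p_{-1}=1, q_{-2}=1, q_{-1}=0:
  i=0: a_0=1, p_0 = 1*1 + 0 = 1, q_0 = 1*0 + 1 = 1.
  i=1: a_1=3, p_1 = 3*1 + 1 = 4, q_1 = 3*1 + 0 = 3.
  i=2: a_2=3, p_2 = 3*4 + 1 = 13, q_2 = 3*3 + 1 = 10.

1/1, 4/3, 13/10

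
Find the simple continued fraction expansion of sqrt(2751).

Write x_i = (sqrt(2751) + m_i)/d_i with (m_0, d_0) = (0, 1). a_0 = floor(sqrt(2751)) = 52, since 52^2 = 2704 <= 2751 < 2809 = 53^2.
Iterate m_{i+1} = d_i*a_i - m_i, d_{i+1} = (2751 - m_{i+1}^2)/d_i, a_{i+1} = floor((a_0 + m_{i+1})/d_{i+1}):
  m_1 = 1*52 - 0 = 52, d_1 = (2751 - 52^2)/1 = 47/1 = 47, a_1 = floor((52 + 52)/47) = 2.
  m_2 = 47*2 - 52 = 42, d_2 = (2751 - 42^2)/47 = 987/47 = 21, a_2 = floor((52 + 42)/21) = 4.
  m_3 = 21*4 - 42 = 42, d_3 = (2751 - 42^2)/21 = 987/21 = 47, a_3 = floor((52 + 42)/47) = 2.
  m_4 = 47*2 - 42 = 52, d_4 = (2751 - 52^2)/47 = 47/47 = 1, a_4 = floor((52 + 52)/1) = 104.
  m_5 = 1*104 - 52 = 52, d_5 = (2751 - 52^2)/1 = 47/1 = 47: (m_5, d_5) = (m_1, d_1) = (52, 47), so from here the quotients repeat a_1, ..., a_4; the period length is 4.
Hence the expansion of sqrt(2751) is a_0 = 52 followed by the repeating block 2, 4, 2, 104 (period 4).

[52; (2, 4, 2, 104)]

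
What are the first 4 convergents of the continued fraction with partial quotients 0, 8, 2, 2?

Using the convergent recurrence p_i = a_i*p_{i-1} + p_{i-2}, q_i = a_i*q_{i-1} + q_{i-2} with p_{-2}=0, p_{-1}=1, q_{-2}=1, q_{-1}=0:
  i=0: a_0=0, p_0 = 0*1 + 0 = 0, q_0 = 0*0 + 1 = 1.
  i=1: a_1=8, p_1 = 8*0 + 1 = 1, q_1 = 8*1 + 0 = 8.
  i=2: a_2=2, p_2 = 2*1 + 0 = 2, q_2 = 2*8 + 1 = 17.
  i=3: a_3=2, p_3 = 2*2 + 1 = 5, q_3 = 2*17 + 8 = 42.

0/1, 1/8, 2/17, 5/42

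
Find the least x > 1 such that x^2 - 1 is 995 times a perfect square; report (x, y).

(x, y) = (8835999, 280120)

First expand sqrt(995) as a continued fraction. With x_i = (sqrt(995) + m_i)/d_i and (m_0, d_0) = (0, 1): a_0 = floor(sqrt(995)) = 31, since 31^2 = 961 <= 995 < 1024 = 32^2.
Iterate m_{i+1} = d_i*a_i - m_i, d_{i+1} = (995 - m_{i+1}^2)/d_i, a_{i+1} = floor((a_0 + m_{i+1})/d_{i+1}):
  m_1 = 1*31 - 0 = 31, d_1 = (995 - 31^2)/1 = 34/1 = 34, a_1 = floor((31 + 31)/34) = 1.
  m_2 = 34*1 - 31 = 3, d_2 = (995 - 3^2)/34 = 986/34 = 29, a_2 = floor((31 + 3)/29) = 1.
  m_3 = 29*1 - 3 = 26, d_3 = (995 - 26^2)/29 = 319/29 = 11, a_3 = floor((31 + 26)/11) = 5.
  m_4 = 11*5 - 26 = 29, d_4 = (995 - 29^2)/11 = 154/11 = 14, a_4 = floor((31 + 29)/14) = 4.
  m_5 = 14*4 - 29 = 27, d_5 = (995 - 27^2)/14 = 266/14 = 19, a_5 = floor((31 + 27)/19) = 3.
  m_6 = 19*3 - 27 = 30, d_6 = (995 - 30^2)/19 = 95/19 = 5, a_6 = floor((31 + 30)/5) = 12.
  m_7 = 5*12 - 30 = 30, d_7 = (995 - 30^2)/5 = 95/5 = 19, a_7 = floor((31 + 30)/19) = 3.
  m_8 = 19*3 - 30 = 27, d_8 = (995 - 27^2)/19 = 266/19 = 14, a_8 = floor((31 + 27)/14) = 4.
  m_9 = 14*4 - 27 = 29, d_9 = (995 - 29^2)/14 = 154/14 = 11, a_9 = floor((31 + 29)/11) = 5.
  m_10 = 11*5 - 29 = 26, d_10 = (995 - 26^2)/11 = 319/11 = 29, a_10 = floor((31 + 26)/29) = 1.
  m_11 = 29*1 - 26 = 3, d_11 = (995 - 3^2)/29 = 986/29 = 34, a_11 = floor((31 + 3)/34) = 1.
  m_12 = 34*1 - 3 = 31, d_12 = (995 - 31^2)/34 = 34/34 = 1, a_12 = floor((31 + 31)/1) = 62.
  m_13 = 1*62 - 31 = 31, d_13 = (995 - 31^2)/1 = 34/1 = 34: (m_13, d_13) = (m_1, d_1) = (31, 34), so from here the quotients repeat a_1, ..., a_12; the period length is 12.
So sqrt(995) = [31; (1, 1, 5, 4, 3, 12, 3, 4, 5, 1, 1, 62)] with period length k = 12.
k is even, so the fundamental solution of x^2 - 995y^2 = 1 is (p_{k-1}, q_{k-1}) = (p_11, q_11); compute convergents through index 11.
Convergents (p_i = a_i*p_{i-1} + p_{i-2}, q_i = a_i*q_{i-1} + q_{i-2} with p_{-2}=0, p_{-1}=1, q_{-2}=1, q_{-1}=0):
  i=0: a_0=31, p_0 = 31*1 + 0 = 31, q_0 = 31*0 + 1 = 1.
  i=1: a_1=1, p_1 = 1*31 + 1 = 32, q_1 = 1*1 + 0 = 1.
  i=2: a_2=1, p_2 = 1*32 + 31 = 63, q_2 = 1*1 + 1 = 2.
  i=3: a_3=5, p_3 = 5*63 + 32 = 347, q_3 = 5*2 + 1 = 11.
  i=4: a_4=4, p_4 = 4*347 + 63 = 1451, q_4 = 4*11 + 2 = 46.
  i=5: a_5=3, p_5 = 3*1451 + 347 = 4700, q_5 = 3*46 + 11 = 149.
  i=6: a_6=12, p_6 = 12*4700 + 1451 = 57851, q_6 = 12*149 + 46 = 1834.
  i=7: a_7=3, p_7 = 3*57851 + 4700 = 178253, q_7 = 3*1834 + 149 = 5651.
  i=8: a_8=4, p_8 = 4*178253 + 57851 = 770863, q_8 = 4*5651 + 1834 = 24438.
  i=9: a_9=5, p_9 = 5*770863 + 178253 = 4032568, q_9 = 5*24438 + 5651 = 127841.
  i=10: a_10=1, p_10 = 1*4032568 + 770863 = 4803431, q_10 = 1*127841 + 24438 = 152279.
  i=11: a_11=1, p_11 = 1*4803431 + 4032568 = 8835999, q_11 = 1*152279 + 127841 = 280120.
Check: 8835999^2 - 995*280120^2 = 78074878328001 - 78074878328000 = 1, so (x, y) = (8835999, 280120) solves the equation, and by the theorem it is the least positive solution.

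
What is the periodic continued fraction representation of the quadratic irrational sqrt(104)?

Write x_i = (sqrt(104) + m_i)/d_i with (m_0, d_0) = (0, 1). a_0 = floor(sqrt(104)) = 10, since 10^2 = 100 <= 104 < 121 = 11^2.
Iterate m_{i+1} = d_i*a_i - m_i, d_{i+1} = (104 - m_{i+1}^2)/d_i, a_{i+1} = floor((a_0 + m_{i+1})/d_{i+1}):
  m_1 = 1*10 - 0 = 10, d_1 = (104 - 10^2)/1 = 4/1 = 4, a_1 = floor((10 + 10)/4) = 5.
  m_2 = 4*5 - 10 = 10, d_2 = (104 - 10^2)/4 = 4/4 = 1, a_2 = floor((10 + 10)/1) = 20.
  m_3 = 1*20 - 10 = 10, d_3 = (104 - 10^2)/1 = 4/1 = 4: (m_3, d_3) = (m_1, d_1) = (10, 4), so from here the quotients repeat a_1, a_2; the period length is 2.
Hence the expansion of sqrt(104) is a_0 = 10 followed by the repeating block 5, 20 (period 2).

[10; (5, 20)]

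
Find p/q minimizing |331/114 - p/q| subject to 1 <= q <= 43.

Expand x = 331/114 as a continued fraction with the Euclidean algorithm:
  331 = 2*114 + 103, so a_0 = 2.
  114 = 1*103 + 11, so a_1 = 1.
  103 = 9*11 + 4, so a_2 = 9.
  11 = 2*4 + 3, so a_3 = 2.
  4 = 1*3 + 1, so a_4 = 1.
  3 = 3*1 + 0, so a_5 = 3.
so x = [2; 1, 9, 2, 1, 3].
Convergents (p_i = a_i*p_{i-1} + p_{i-2}, q_i = a_i*q_{i-1} + q_{i-2} with p_{-2}=0, p_{-1}=1, q_{-2}=1, q_{-1}=0), until the denominator exceeds 43:
  i=0: a_0=2, p_0 = 2*1 + 0 = 2, q_0 = 2*0 + 1 = 1.
  i=1: a_1=1, p_1 = 1*2 + 1 = 3, q_1 = 1*1 + 0 = 1.
  i=2: a_2=9, p_2 = 9*3 + 2 = 29, q_2 = 9*1 + 1 = 10.
  i=3: a_3=2, p_3 = 2*29 + 3 = 61, q_3 = 2*10 + 1 = 21.
  i=4: a_4=1, p_4 = 1*61 + 29 = 90, q_4 = 1*21 + 10 = 31.
  i=5: a_5=3, p_5 = 3*90 + 61 = 331, q_5 = 3*31 + 21 = 114.
q_5 = 114 > 43, so the last convergent with denominator <= 43 is p_4/q_4 = 90/31.
The closest fraction with denominator <= 43 is either p_4/q_4 or the intermediate fraction (k*p_4 + p_3)/(k*q_4 + q_3) with the largest k >= 1 whose denominator stays <= 43; these approach x as k grows, and every other convergent or intermediate fraction in range is farther away.
Largest k: floor((43 - q_3)/q_4) = floor((43 - 21)/31) = 0.
Since k = 0, no intermediate fraction beyond p_4/q_4 has denominator <= 43, so the convergent 90/31 is the closest (its error is |331*31 - 90*114|/(114*31) = 1/3534).

90/31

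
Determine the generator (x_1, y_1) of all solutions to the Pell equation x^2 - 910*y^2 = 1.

First expand sqrt(910) as a continued fraction. With x_i = (sqrt(910) + m_i)/d_i and (m_0, d_0) = (0, 1): a_0 = floor(sqrt(910)) = 30, since 30^2 = 900 <= 910 < 961 = 31^2.
Iterate m_{i+1} = d_i*a_i - m_i, d_{i+1} = (910 - m_{i+1}^2)/d_i, a_{i+1} = floor((a_0 + m_{i+1})/d_{i+1}):
  m_1 = 1*30 - 0 = 30, d_1 = (910 - 30^2)/1 = 10/1 = 10, a_1 = floor((30 + 30)/10) = 6.
  m_2 = 10*6 - 30 = 30, d_2 = (910 - 30^2)/10 = 10/10 = 1, a_2 = floor((30 + 30)/1) = 60.
  m_3 = 1*60 - 30 = 30, d_3 = (910 - 30^2)/1 = 10/1 = 10: (m_3, d_3) = (m_1, d_1) = (30, 10), so from here the quotients repeat a_1, a_2; the period length is 2.
So sqrt(910) = [30; (6, 60)] with period length k = 2.
k is even, so the fundamental solution of x^2 - 910y^2 = 1 is (p_{k-1}, q_{k-1}) = (p_1, q_1); compute convergents through index 1.
Convergents (p_i = a_i*p_{i-1} + p_{i-2}, q_i = a_i*q_{i-1} + q_{i-2} with p_{-2}=0, p_{-1}=1, q_{-2}=1, q_{-1}=0):
  i=0: a_0=30, p_0 = 30*1 + 0 = 30, q_0 = 30*0 + 1 = 1.
  i=1: a_1=6, p_1 = 6*30 + 1 = 181, q_1 = 6*1 + 0 = 6.
Check: 181^2 - 910*6^2 = 32761 - 32760 = 1, so (x, y) = (181, 6) solves the equation, and by the theorem it is the least positive solution.

(x, y) = (181, 6)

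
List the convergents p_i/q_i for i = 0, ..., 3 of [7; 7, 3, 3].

Using the convergent recurrence p_i = a_i*p_{i-1} + p_{i-2}, q_i = a_i*q_{i-1} + q_{i-2} with p_{-2}=0, p_{-1}=1, q_{-2}=1, q_{-1}=0:
  i=0: a_0=7, p_0 = 7*1 + 0 = 7, q_0 = 7*0 + 1 = 1.
  i=1: a_1=7, p_1 = 7*7 + 1 = 50, q_1 = 7*1 + 0 = 7.
  i=2: a_2=3, p_2 = 3*50 + 7 = 157, q_2 = 3*7 + 1 = 22.
  i=3: a_3=3, p_3 = 3*157 + 50 = 521, q_3 = 3*22 + 7 = 73.

7/1, 50/7, 157/22, 521/73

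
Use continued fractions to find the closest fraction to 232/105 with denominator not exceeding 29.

42/19

Expand x = 232/105 as a continued fraction with the Euclidean algorithm:
  232 = 2*105 + 22, so a_0 = 2.
  105 = 4*22 + 17, so a_1 = 4.
  22 = 1*17 + 5, so a_2 = 1.
  17 = 3*5 + 2, so a_3 = 3.
  5 = 2*2 + 1, so a_4 = 2.
  2 = 2*1 + 0, so a_5 = 2.
so x = [2; 4, 1, 3, 2, 2].
Convergents (p_i = a_i*p_{i-1} + p_{i-2}, q_i = a_i*q_{i-1} + q_{i-2} with p_{-2}=0, p_{-1}=1, q_{-2}=1, q_{-1}=0), until the denominator exceeds 29:
  i=0: a_0=2, p_0 = 2*1 + 0 = 2, q_0 = 2*0 + 1 = 1.
  i=1: a_1=4, p_1 = 4*2 + 1 = 9, q_1 = 4*1 + 0 = 4.
  i=2: a_2=1, p_2 = 1*9 + 2 = 11, q_2 = 1*4 + 1 = 5.
  i=3: a_3=3, p_3 = 3*11 + 9 = 42, q_3 = 3*5 + 4 = 19.
  i=4: a_4=2, p_4 = 2*42 + 11 = 95, q_4 = 2*19 + 5 = 43.
q_4 = 43 > 29, so the last convergent with denominator <= 29 is p_3/q_3 = 42/19.
The closest fraction with denominator <= 29 is either p_3/q_3 or the intermediate fraction (k*p_3 + p_2)/(k*q_3 + q_2) with the largest k >= 1 whose denominator stays <= 29; these approach x as k grows, and every other convergent or intermediate fraction in range is farther away.
Largest k: floor((29 - q_2)/q_3) = floor((29 - 5)/19) = 1.
That gives (1*42 + 11)/(1*19 + 5) = 53/24.
Compare the errors: |x - 42/19| = |232*19 - 42*105|/(105*19) = 2/1995, and |x - 53/24| = |232*24 - 53*105|/(105*24) = 3/2520.
Cross-multiplying, 2*2520 = 5040 < 5985 = 3*1995, so 2/1995 is smaller: the convergent 42/19 is closer to x than 53/24.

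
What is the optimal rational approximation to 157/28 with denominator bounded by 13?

28/5

Expand x = 157/28 as a continued fraction with the Euclidean algorithm:
  157 = 5*28 + 17, so a_0 = 5.
  28 = 1*17 + 11, so a_1 = 1.
  17 = 1*11 + 6, so a_2 = 1.
  11 = 1*6 + 5, so a_3 = 1.
  6 = 1*5 + 1, so a_4 = 1.
  5 = 5*1 + 0, so a_5 = 5.
so x = [5; 1, 1, 1, 1, 5].
Convergents (p_i = a_i*p_{i-1} + p_{i-2}, q_i = a_i*q_{i-1} + q_{i-2} with p_{-2}=0, p_{-1}=1, q_{-2}=1, q_{-1}=0), until the denominator exceeds 13:
  i=0: a_0=5, p_0 = 5*1 + 0 = 5, q_0 = 5*0 + 1 = 1.
  i=1: a_1=1, p_1 = 1*5 + 1 = 6, q_1 = 1*1 + 0 = 1.
  i=2: a_2=1, p_2 = 1*6 + 5 = 11, q_2 = 1*1 + 1 = 2.
  i=3: a_3=1, p_3 = 1*11 + 6 = 17, q_3 = 1*2 + 1 = 3.
  i=4: a_4=1, p_4 = 1*17 + 11 = 28, q_4 = 1*3 + 2 = 5.
  i=5: a_5=5, p_5 = 5*28 + 17 = 157, q_5 = 5*5 + 3 = 28.
q_5 = 28 > 13, so the last convergent with denominator <= 13 is p_4/q_4 = 28/5.
The closest fraction with denominator <= 13 is either p_4/q_4 or the intermediate fraction (k*p_4 + p_3)/(k*q_4 + q_3) with the largest k >= 1 whose denominator stays <= 13; these approach x as k grows, and every other convergent or intermediate fraction in range is farther away.
Largest k: floor((13 - q_3)/q_4) = floor((13 - 3)/5) = 2.
That gives (2*28 + 17)/(2*5 + 3) = 73/13.
Compare the errors: |x - 28/5| = |157*5 - 28*28|/(28*5) = 1/140, and |x - 73/13| = |157*13 - 73*28|/(28*13) = 3/364.
Cross-multiplying, 1*364 = 364 < 420 = 3*140, so 1/140 is smaller: the convergent 28/5 is closer to x than 73/13.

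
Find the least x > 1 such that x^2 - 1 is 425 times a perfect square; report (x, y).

(x, y) = (143649, 6968)

First expand sqrt(425) as a continued fraction. With x_i = (sqrt(425) + m_i)/d_i and (m_0, d_0) = (0, 1): a_0 = floor(sqrt(425)) = 20, since 20^2 = 400 <= 425 < 441 = 21^2.
Iterate m_{i+1} = d_i*a_i - m_i, d_{i+1} = (425 - m_{i+1}^2)/d_i, a_{i+1} = floor((a_0 + m_{i+1})/d_{i+1}):
  m_1 = 1*20 - 0 = 20, d_1 = (425 - 20^2)/1 = 25/1 = 25, a_1 = floor((20 + 20)/25) = 1.
  m_2 = 25*1 - 20 = 5, d_2 = (425 - 5^2)/25 = 400/25 = 16, a_2 = floor((20 + 5)/16) = 1.
  m_3 = 16*1 - 5 = 11, d_3 = (425 - 11^2)/16 = 304/16 = 19, a_3 = floor((20 + 11)/19) = 1.
  m_4 = 19*1 - 11 = 8, d_4 = (425 - 8^2)/19 = 361/19 = 19, a_4 = floor((20 + 8)/19) = 1.
  m_5 = 19*1 - 8 = 11, d_5 = (425 - 11^2)/19 = 304/19 = 16, a_5 = floor((20 + 11)/16) = 1.
  m_6 = 16*1 - 11 = 5, d_6 = (425 - 5^2)/16 = 400/16 = 25, a_6 = floor((20 + 5)/25) = 1.
  m_7 = 25*1 - 5 = 20, d_7 = (425 - 20^2)/25 = 25/25 = 1, a_7 = floor((20 + 20)/1) = 40.
  m_8 = 1*40 - 20 = 20, d_8 = (425 - 20^2)/1 = 25/1 = 25: (m_8, d_8) = (m_1, d_1) = (20, 25), so from here the quotients repeat a_1, ..., a_7; the period length is 7.
So sqrt(425) = [20; (1, 1, 1, 1, 1, 1, 40)] with period length k = 7.
k is odd, so (p_{k-1}, q_{k-1}) only solves x^2 - 425y^2 = -1 and the fundamental solution of x^2 - 425y^2 = 1 is (p_{2k-1}, q_{2k-1}) = (p_13, q_13); compute convergents through index 13, running through the period twice.
Convergents (p_i = a_i*p_{i-1} + p_{i-2}, q_i = a_i*q_{i-1} + q_{i-2} with p_{-2}=0, p_{-1}=1, q_{-2}=1, q_{-1}=0):
  i=0: a_0=20, p_0 = 20*1 + 0 = 20, q_0 = 20*0 + 1 = 1.
  i=1: a_1=1, p_1 = 1*20 + 1 = 21, q_1 = 1*1 + 0 = 1.
  i=2: a_2=1, p_2 = 1*21 + 20 = 41, q_2 = 1*1 + 1 = 2.
  i=3: a_3=1, p_3 = 1*41 + 21 = 62, q_3 = 1*2 + 1 = 3.
  i=4: a_4=1, p_4 = 1*62 + 41 = 103, q_4 = 1*3 + 2 = 5.
  i=5: a_5=1, p_5 = 1*103 + 62 = 165, q_5 = 1*5 + 3 = 8.
  i=6: a_6=1, p_6 = 1*165 + 103 = 268, q_6 = 1*8 + 5 = 13.
  i=7: a_7=40, p_7 = 40*268 + 165 = 10885, q_7 = 40*13 + 8 = 528.
  i=8: a_8=1, p_8 = 1*10885 + 268 = 11153, q_8 = 1*528 + 13 = 541.
  i=9: a_9=1, p_9 = 1*11153 + 10885 = 22038, q_9 = 1*541 + 528 = 1069.
  i=10: a_10=1, p_10 = 1*22038 + 11153 = 33191, q_10 = 1*1069 + 541 = 1610.
  i=11: a_11=1, p_11 = 1*33191 + 22038 = 55229, q_11 = 1*1610 + 1069 = 2679.
  i=12: a_12=1, p_12 = 1*55229 + 33191 = 88420, q_12 = 1*2679 + 1610 = 4289.
  i=13: a_13=1, p_13 = 1*88420 + 55229 = 143649, q_13 = 1*4289 + 2679 = 6968.
Indeed p_6^2 - 425*q_6^2 = 71824 - 71825 = -1, not +1.
Check: 143649^2 - 425*6968^2 = 20635035201 - 20635035200 = 1, so (x, y) = (143649, 6968) solves the equation, and by the theorem it is the least positive solution.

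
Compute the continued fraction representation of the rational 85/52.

[1; 1, 1, 1, 2, 1, 4]

Run the Euclidean algorithm on 85 and 52; the successive quotients are the partial quotients a_0, a_1, ... (each step inverts the fractional part left over by the previous one):
  85 = 1*52 + 33, so a_0 = 1.
  52 = 1*33 + 19, so a_1 = 1.
  33 = 1*19 + 14, so a_2 = 1.
  19 = 1*14 + 5, so a_3 = 1.
  14 = 2*5 + 4, so a_4 = 2.
  5 = 1*4 + 1, so a_5 = 1.
  4 = 4*1 + 0, so a_6 = 4.
The remainder reaches 0 after 7 divisions, so the expansion has 7 partial quotients, read off in order.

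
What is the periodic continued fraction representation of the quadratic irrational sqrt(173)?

[13; (6, 1, 1, 6, 26)]

Write x_i = (sqrt(173) + m_i)/d_i with (m_0, d_0) = (0, 1). a_0 = floor(sqrt(173)) = 13, since 13^2 = 169 <= 173 < 196 = 14^2.
Iterate m_{i+1} = d_i*a_i - m_i, d_{i+1} = (173 - m_{i+1}^2)/d_i, a_{i+1} = floor((a_0 + m_{i+1})/d_{i+1}):
  m_1 = 1*13 - 0 = 13, d_1 = (173 - 13^2)/1 = 4/1 = 4, a_1 = floor((13 + 13)/4) = 6.
  m_2 = 4*6 - 13 = 11, d_2 = (173 - 11^2)/4 = 52/4 = 13, a_2 = floor((13 + 11)/13) = 1.
  m_3 = 13*1 - 11 = 2, d_3 = (173 - 2^2)/13 = 169/13 = 13, a_3 = floor((13 + 2)/13) = 1.
  m_4 = 13*1 - 2 = 11, d_4 = (173 - 11^2)/13 = 52/13 = 4, a_4 = floor((13 + 11)/4) = 6.
  m_5 = 4*6 - 11 = 13, d_5 = (173 - 13^2)/4 = 4/4 = 1, a_5 = floor((13 + 13)/1) = 26.
  m_6 = 1*26 - 13 = 13, d_6 = (173 - 13^2)/1 = 4/1 = 4: (m_6, d_6) = (m_1, d_1) = (13, 4), so from here the quotients repeat a_1, ..., a_5; the period length is 5.
Hence the expansion of sqrt(173) is a_0 = 13 followed by the repeating block 6, 1, 1, 6, 26 (period 5).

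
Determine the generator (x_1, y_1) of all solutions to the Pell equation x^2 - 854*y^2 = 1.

First expand sqrt(854) as a continued fraction. With x_i = (sqrt(854) + m_i)/d_i and (m_0, d_0) = (0, 1): a_0 = floor(sqrt(854)) = 29, since 29^2 = 841 <= 854 < 900 = 30^2.
Iterate m_{i+1} = d_i*a_i - m_i, d_{i+1} = (854 - m_{i+1}^2)/d_i, a_{i+1} = floor((a_0 + m_{i+1})/d_{i+1}):
  m_1 = 1*29 - 0 = 29, d_1 = (854 - 29^2)/1 = 13/1 = 13, a_1 = floor((29 + 29)/13) = 4.
  m_2 = 13*4 - 29 = 23, d_2 = (854 - 23^2)/13 = 325/13 = 25, a_2 = floor((29 + 23)/25) = 2.
  m_3 = 25*2 - 23 = 27, d_3 = (854 - 27^2)/25 = 125/25 = 5, a_3 = floor((29 + 27)/5) = 11.
  m_4 = 5*11 - 27 = 28, d_4 = (854 - 28^2)/5 = 70/5 = 14, a_4 = floor((29 + 28)/14) = 4.
  m_5 = 14*4 - 28 = 28, d_5 = (854 - 28^2)/14 = 70/14 = 5, a_5 = floor((29 + 28)/5) = 11.
  m_6 = 5*11 - 28 = 27, d_6 = (854 - 27^2)/5 = 125/5 = 25, a_6 = floor((29 + 27)/25) = 2.
  m_7 = 25*2 - 27 = 23, d_7 = (854 - 23^2)/25 = 325/25 = 13, a_7 = floor((29 + 23)/13) = 4.
  m_8 = 13*4 - 23 = 29, d_8 = (854 - 29^2)/13 = 13/13 = 1, a_8 = floor((29 + 29)/1) = 58.
  m_9 = 1*58 - 29 = 29, d_9 = (854 - 29^2)/1 = 13/1 = 13: (m_9, d_9) = (m_1, d_1) = (29, 13), so from here the quotients repeat a_1, ..., a_8; the period length is 8.
So sqrt(854) = [29; (4, 2, 11, 4, 11, 2, 4, 58)] with period length k = 8.
k is even, so the fundamental solution of x^2 - 854y^2 = 1 is (p_{k-1}, q_{k-1}) = (p_7, q_7); compute convergents through index 7.
Convergents (p_i = a_i*p_{i-1} + p_{i-2}, q_i = a_i*q_{i-1} + q_{i-2} with p_{-2}=0, p_{-1}=1, q_{-2}=1, q_{-1}=0):
  i=0: a_0=29, p_0 = 29*1 + 0 = 29, q_0 = 29*0 + 1 = 1.
  i=1: a_1=4, p_1 = 4*29 + 1 = 117, q_1 = 4*1 + 0 = 4.
  i=2: a_2=2, p_2 = 2*117 + 29 = 263, q_2 = 2*4 + 1 = 9.
  i=3: a_3=11, p_3 = 11*263 + 117 = 3010, q_3 = 11*9 + 4 = 103.
  i=4: a_4=4, p_4 = 4*3010 + 263 = 12303, q_4 = 4*103 + 9 = 421.
  i=5: a_5=11, p_5 = 11*12303 + 3010 = 138343, q_5 = 11*421 + 103 = 4734.
  i=6: a_6=2, p_6 = 2*138343 + 12303 = 288989, q_6 = 2*4734 + 421 = 9889.
  i=7: a_7=4, p_7 = 4*288989 + 138343 = 1294299, q_7 = 4*9889 + 4734 = 44290.
Check: 1294299^2 - 854*44290^2 = 1675209901401 - 1675209901400 = 1, so (x, y) = (1294299, 44290) solves the equation, and by the theorem it is the least positive solution.

(x, y) = (1294299, 44290)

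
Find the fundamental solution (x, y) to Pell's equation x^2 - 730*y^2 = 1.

First expand sqrt(730) as a continued fraction. With x_i = (sqrt(730) + m_i)/d_i and (m_0, d_0) = (0, 1): a_0 = floor(sqrt(730)) = 27, since 27^2 = 729 <= 730 < 784 = 28^2.
Iterate m_{i+1} = d_i*a_i - m_i, d_{i+1} = (730 - m_{i+1}^2)/d_i, a_{i+1} = floor((a_0 + m_{i+1})/d_{i+1}):
  m_1 = 1*27 - 0 = 27, d_1 = (730 - 27^2)/1 = 1/1 = 1, a_1 = floor((27 + 27)/1) = 54.
  m_2 = 1*54 - 27 = 27, d_2 = (730 - 27^2)/1 = 1/1 = 1: (m_2, d_2) = (m_1, d_1) = (27, 1), so from here the quotient a_1 repeats; the period length is 1.
So sqrt(730) = [27; (54)] with period length k = 1.
k is odd, so (p_{k-1}, q_{k-1}) only solves x^2 - 730y^2 = -1 and the fundamental solution of x^2 - 730y^2 = 1 is (p_{2k-1}, q_{2k-1}) = (p_1, q_1); compute convergents through index 1, running through the period twice.
Convergents (p_i = a_i*p_{i-1} + p_{i-2}, q_i = a_i*q_{i-1} + q_{i-2} with p_{-2}=0, p_{-1}=1, q_{-2}=1, q_{-1}=0):
  i=0: a_0=27, p_0 = 27*1 + 0 = 27, q_0 = 27*0 + 1 = 1.
  i=1: a_1=54, p_1 = 54*27 + 1 = 1459, q_1 = 54*1 + 0 = 54.
Indeed p_0^2 - 730*q_0^2 = 729 - 730 = -1, not +1.
Check: 1459^2 - 730*54^2 = 2128681 - 2128680 = 1, so (x, y) = (1459, 54) solves the equation, and by the theorem it is the least positive solution.

(x, y) = (1459, 54)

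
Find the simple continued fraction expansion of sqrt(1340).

[36; (1, 1, 1, 1, 6, 18, 6, 1, 1, 1, 1, 72)]

Write x_i = (sqrt(1340) + m_i)/d_i with (m_0, d_0) = (0, 1). a_0 = floor(sqrt(1340)) = 36, since 36^2 = 1296 <= 1340 < 1369 = 37^2.
Iterate m_{i+1} = d_i*a_i - m_i, d_{i+1} = (1340 - m_{i+1}^2)/d_i, a_{i+1} = floor((a_0 + m_{i+1})/d_{i+1}):
  m_1 = 1*36 - 0 = 36, d_1 = (1340 - 36^2)/1 = 44/1 = 44, a_1 = floor((36 + 36)/44) = 1.
  m_2 = 44*1 - 36 = 8, d_2 = (1340 - 8^2)/44 = 1276/44 = 29, a_2 = floor((36 + 8)/29) = 1.
  m_3 = 29*1 - 8 = 21, d_3 = (1340 - 21^2)/29 = 899/29 = 31, a_3 = floor((36 + 21)/31) = 1.
  m_4 = 31*1 - 21 = 10, d_4 = (1340 - 10^2)/31 = 1240/31 = 40, a_4 = floor((36 + 10)/40) = 1.
  m_5 = 40*1 - 10 = 30, d_5 = (1340 - 30^2)/40 = 440/40 = 11, a_5 = floor((36 + 30)/11) = 6.
  m_6 = 11*6 - 30 = 36, d_6 = (1340 - 36^2)/11 = 44/11 = 4, a_6 = floor((36 + 36)/4) = 18.
  m_7 = 4*18 - 36 = 36, d_7 = (1340 - 36^2)/4 = 44/4 = 11, a_7 = floor((36 + 36)/11) = 6.
  m_8 = 11*6 - 36 = 30, d_8 = (1340 - 30^2)/11 = 440/11 = 40, a_8 = floor((36 + 30)/40) = 1.
  m_9 = 40*1 - 30 = 10, d_9 = (1340 - 10^2)/40 = 1240/40 = 31, a_9 = floor((36 + 10)/31) = 1.
  m_10 = 31*1 - 10 = 21, d_10 = (1340 - 21^2)/31 = 899/31 = 29, a_10 = floor((36 + 21)/29) = 1.
  m_11 = 29*1 - 21 = 8, d_11 = (1340 - 8^2)/29 = 1276/29 = 44, a_11 = floor((36 + 8)/44) = 1.
  m_12 = 44*1 - 8 = 36, d_12 = (1340 - 36^2)/44 = 44/44 = 1, a_12 = floor((36 + 36)/1) = 72.
  m_13 = 1*72 - 36 = 36, d_13 = (1340 - 36^2)/1 = 44/1 = 44: (m_13, d_13) = (m_1, d_1) = (36, 44), so from here the quotients repeat a_1, ..., a_12; the period length is 12.
Hence the expansion of sqrt(1340) is a_0 = 36 followed by the repeating block 1, 1, 1, 1, 6, 18, 6, 1, 1, 1, 1, 72 (period 12).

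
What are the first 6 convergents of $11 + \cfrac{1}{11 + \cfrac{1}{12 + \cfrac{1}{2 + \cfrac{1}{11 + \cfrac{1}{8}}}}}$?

11/1, 122/11, 1475/133, 3072/277, 35267/3180, 285208/25717

Using the convergent recurrence p_i = a_i*p_{i-1} + p_{i-2}, q_i = a_i*q_{i-1} + q_{i-2} with p_{-2}=0, p_{-1}=1, q_{-2}=1, q_{-1}=0:
  i=0: a_0=11, p_0 = 11*1 + 0 = 11, q_0 = 11*0 + 1 = 1.
  i=1: a_1=11, p_1 = 11*11 + 1 = 122, q_1 = 11*1 + 0 = 11.
  i=2: a_2=12, p_2 = 12*122 + 11 = 1475, q_2 = 12*11 + 1 = 133.
  i=3: a_3=2, p_3 = 2*1475 + 122 = 3072, q_3 = 2*133 + 11 = 277.
  i=4: a_4=11, p_4 = 11*3072 + 1475 = 35267, q_4 = 11*277 + 133 = 3180.
  i=5: a_5=8, p_5 = 8*35267 + 3072 = 285208, q_5 = 8*3180 + 277 = 25717.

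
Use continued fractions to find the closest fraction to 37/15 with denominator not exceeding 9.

22/9

Expand x = 37/15 as a continued fraction with the Euclidean algorithm:
  37 = 2*15 + 7, so a_0 = 2.
  15 = 2*7 + 1, so a_1 = 2.
  7 = 7*1 + 0, so a_2 = 7.
so x = [2; 2, 7].
Convergents (p_i = a_i*p_{i-1} + p_{i-2}, q_i = a_i*q_{i-1} + q_{i-2} with p_{-2}=0, p_{-1}=1, q_{-2}=1, q_{-1}=0), until the denominator exceeds 9:
  i=0: a_0=2, p_0 = 2*1 + 0 = 2, q_0 = 2*0 + 1 = 1.
  i=1: a_1=2, p_1 = 2*2 + 1 = 5, q_1 = 2*1 + 0 = 2.
  i=2: a_2=7, p_2 = 7*5 + 2 = 37, q_2 = 7*2 + 1 = 15.
q_2 = 15 > 9, so the last convergent with denominator <= 9 is p_1/q_1 = 5/2.
The closest fraction with denominator <= 9 is either p_1/q_1 or the intermediate fraction (k*p_1 + p_0)/(k*q_1 + q_0) with the largest k >= 1 whose denominator stays <= 9; these approach x as k grows, and every other convergent or intermediate fraction in range is farther away.
Largest k: floor((9 - q_0)/q_1) = floor((9 - 1)/2) = 4.
That gives (4*5 + 2)/(4*2 + 1) = 22/9.
Compare the errors: |x - 5/2| = |37*2 - 5*15|/(15*2) = 1/30, and |x - 22/9| = |37*9 - 22*15|/(15*9) = 3/135.
Cross-multiplying, 3*30 = 90 < 135 = 1*135, so 3/135 is smaller: the intermediate fraction 22/9 is closer to x than 5/2.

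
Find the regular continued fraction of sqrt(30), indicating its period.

Write x_i = (sqrt(30) + m_i)/d_i with (m_0, d_0) = (0, 1). a_0 = floor(sqrt(30)) = 5, since 5^2 = 25 <= 30 < 36 = 6^2.
Iterate m_{i+1} = d_i*a_i - m_i, d_{i+1} = (30 - m_{i+1}^2)/d_i, a_{i+1} = floor((a_0 + m_{i+1})/d_{i+1}):
  m_1 = 1*5 - 0 = 5, d_1 = (30 - 5^2)/1 = 5/1 = 5, a_1 = floor((5 + 5)/5) = 2.
  m_2 = 5*2 - 5 = 5, d_2 = (30 - 5^2)/5 = 5/5 = 1, a_2 = floor((5 + 5)/1) = 10.
  m_3 = 1*10 - 5 = 5, d_3 = (30 - 5^2)/1 = 5/1 = 5: (m_3, d_3) = (m_1, d_1) = (5, 5), so from here the quotients repeat a_1, a_2; the period length is 2.
Hence the expansion of sqrt(30) is a_0 = 5 followed by the repeating block 2, 10 (period 2).

[5; (2, 10)]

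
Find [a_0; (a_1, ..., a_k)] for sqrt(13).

[3; (1, 1, 1, 1, 6)]

Write x_i = (sqrt(13) + m_i)/d_i with (m_0, d_0) = (0, 1). a_0 = floor(sqrt(13)) = 3, since 3^2 = 9 <= 13 < 16 = 4^2.
Iterate m_{i+1} = d_i*a_i - m_i, d_{i+1} = (13 - m_{i+1}^2)/d_i, a_{i+1} = floor((a_0 + m_{i+1})/d_{i+1}):
  m_1 = 1*3 - 0 = 3, d_1 = (13 - 3^2)/1 = 4/1 = 4, a_1 = floor((3 + 3)/4) = 1.
  m_2 = 4*1 - 3 = 1, d_2 = (13 - 1^2)/4 = 12/4 = 3, a_2 = floor((3 + 1)/3) = 1.
  m_3 = 3*1 - 1 = 2, d_3 = (13 - 2^2)/3 = 9/3 = 3, a_3 = floor((3 + 2)/3) = 1.
  m_4 = 3*1 - 2 = 1, d_4 = (13 - 1^2)/3 = 12/3 = 4, a_4 = floor((3 + 1)/4) = 1.
  m_5 = 4*1 - 1 = 3, d_5 = (13 - 3^2)/4 = 4/4 = 1, a_5 = floor((3 + 3)/1) = 6.
  m_6 = 1*6 - 3 = 3, d_6 = (13 - 3^2)/1 = 4/1 = 4: (m_6, d_6) = (m_1, d_1) = (3, 4), so from here the quotients repeat a_1, ..., a_5; the period length is 5.
Hence the expansion of sqrt(13) is a_0 = 3 followed by the repeating block 1, 1, 1, 1, 6 (period 5).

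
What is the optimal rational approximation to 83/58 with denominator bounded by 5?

Expand x = 83/58 as a continued fraction with the Euclidean algorithm:
  83 = 1*58 + 25, so a_0 = 1.
  58 = 2*25 + 8, so a_1 = 2.
  25 = 3*8 + 1, so a_2 = 3.
  8 = 8*1 + 0, so a_3 = 8.
so x = [1; 2, 3, 8].
Convergents (p_i = a_i*p_{i-1} + p_{i-2}, q_i = a_i*q_{i-1} + q_{i-2} with p_{-2}=0, p_{-1}=1, q_{-2}=1, q_{-1}=0), until the denominator exceeds 5:
  i=0: a_0=1, p_0 = 1*1 + 0 = 1, q_0 = 1*0 + 1 = 1.
  i=1: a_1=2, p_1 = 2*1 + 1 = 3, q_1 = 2*1 + 0 = 2.
  i=2: a_2=3, p_2 = 3*3 + 1 = 10, q_2 = 3*2 + 1 = 7.
q_2 = 7 > 5, so the last convergent with denominator <= 5 is p_1/q_1 = 3/2.
The closest fraction with denominator <= 5 is either p_1/q_1 or the intermediate fraction (k*p_1 + p_0)/(k*q_1 + q_0) with the largest k >= 1 whose denominator stays <= 5; these approach x as k grows, and every other convergent or intermediate fraction in range is farther away.
Largest k: floor((5 - q_0)/q_1) = floor((5 - 1)/2) = 2.
That gives (2*3 + 1)/(2*2 + 1) = 7/5.
Compare the errors: |x - 3/2| = |83*2 - 3*58|/(58*2) = 8/116, and |x - 7/5| = |83*5 - 7*58|/(58*5) = 9/290.
Cross-multiplying, 9*116 = 1044 < 2320 = 8*290, so 9/290 is smaller: the intermediate fraction 7/5 is closer to x than 3/2.

7/5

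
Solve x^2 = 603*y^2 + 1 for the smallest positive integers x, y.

(x, y) = (48842, 1989)

First expand sqrt(603) as a continued fraction. With x_i = (sqrt(603) + m_i)/d_i and (m_0, d_0) = (0, 1): a_0 = floor(sqrt(603)) = 24, since 24^2 = 576 <= 603 < 625 = 25^2.
Iterate m_{i+1} = d_i*a_i - m_i, d_{i+1} = (603 - m_{i+1}^2)/d_i, a_{i+1} = floor((a_0 + m_{i+1})/d_{i+1}):
  m_1 = 1*24 - 0 = 24, d_1 = (603 - 24^2)/1 = 27/1 = 27, a_1 = floor((24 + 24)/27) = 1.
  m_2 = 27*1 - 24 = 3, d_2 = (603 - 3^2)/27 = 594/27 = 22, a_2 = floor((24 + 3)/22) = 1.
  m_3 = 22*1 - 3 = 19, d_3 = (603 - 19^2)/22 = 242/22 = 11, a_3 = floor((24 + 19)/11) = 3.
  m_4 = 11*3 - 19 = 14, d_4 = (603 - 14^2)/11 = 407/11 = 37, a_4 = floor((24 + 14)/37) = 1.
  m_5 = 37*1 - 14 = 23, d_5 = (603 - 23^2)/37 = 74/37 = 2, a_5 = floor((24 + 23)/2) = 23.
  m_6 = 2*23 - 23 = 23, d_6 = (603 - 23^2)/2 = 74/2 = 37, a_6 = floor((24 + 23)/37) = 1.
  m_7 = 37*1 - 23 = 14, d_7 = (603 - 14^2)/37 = 407/37 = 11, a_7 = floor((24 + 14)/11) = 3.
  m_8 = 11*3 - 14 = 19, d_8 = (603 - 19^2)/11 = 242/11 = 22, a_8 = floor((24 + 19)/22) = 1.
  m_9 = 22*1 - 19 = 3, d_9 = (603 - 3^2)/22 = 594/22 = 27, a_9 = floor((24 + 3)/27) = 1.
  m_10 = 27*1 - 3 = 24, d_10 = (603 - 24^2)/27 = 27/27 = 1, a_10 = floor((24 + 24)/1) = 48.
  m_11 = 1*48 - 24 = 24, d_11 = (603 - 24^2)/1 = 27/1 = 27: (m_11, d_11) = (m_1, d_1) = (24, 27), so from here the quotients repeat a_1, ..., a_10; the period length is 10.
So sqrt(603) = [24; (1, 1, 3, 1, 23, 1, 3, 1, 1, 48)] with period length k = 10.
k is even, so the fundamental solution of x^2 - 603y^2 = 1 is (p_{k-1}, q_{k-1}) = (p_9, q_9); compute convergents through index 9.
Convergents (p_i = a_i*p_{i-1} + p_{i-2}, q_i = a_i*q_{i-1} + q_{i-2} with p_{-2}=0, p_{-1}=1, q_{-2}=1, q_{-1}=0):
  i=0: a_0=24, p_0 = 24*1 + 0 = 24, q_0 = 24*0 + 1 = 1.
  i=1: a_1=1, p_1 = 1*24 + 1 = 25, q_1 = 1*1 + 0 = 1.
  i=2: a_2=1, p_2 = 1*25 + 24 = 49, q_2 = 1*1 + 1 = 2.
  i=3: a_3=3, p_3 = 3*49 + 25 = 172, q_3 = 3*2 + 1 = 7.
  i=4: a_4=1, p_4 = 1*172 + 49 = 221, q_4 = 1*7 + 2 = 9.
  i=5: a_5=23, p_5 = 23*221 + 172 = 5255, q_5 = 23*9 + 7 = 214.
  i=6: a_6=1, p_6 = 1*5255 + 221 = 5476, q_6 = 1*214 + 9 = 223.
  i=7: a_7=3, p_7 = 3*5476 + 5255 = 21683, q_7 = 3*223 + 214 = 883.
  i=8: a_8=1, p_8 = 1*21683 + 5476 = 27159, q_8 = 1*883 + 223 = 1106.
  i=9: a_9=1, p_9 = 1*27159 + 21683 = 48842, q_9 = 1*1106 + 883 = 1989.
Check: 48842^2 - 603*1989^2 = 2385540964 - 2385540963 = 1, so (x, y) = (48842, 1989) solves the equation, and by the theorem it is the least positive solution.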